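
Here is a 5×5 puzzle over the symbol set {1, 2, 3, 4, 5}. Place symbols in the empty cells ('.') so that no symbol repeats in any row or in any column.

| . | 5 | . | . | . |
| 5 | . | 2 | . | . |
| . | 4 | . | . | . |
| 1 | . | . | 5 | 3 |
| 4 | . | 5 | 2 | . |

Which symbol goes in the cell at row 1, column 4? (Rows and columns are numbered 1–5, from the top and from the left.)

4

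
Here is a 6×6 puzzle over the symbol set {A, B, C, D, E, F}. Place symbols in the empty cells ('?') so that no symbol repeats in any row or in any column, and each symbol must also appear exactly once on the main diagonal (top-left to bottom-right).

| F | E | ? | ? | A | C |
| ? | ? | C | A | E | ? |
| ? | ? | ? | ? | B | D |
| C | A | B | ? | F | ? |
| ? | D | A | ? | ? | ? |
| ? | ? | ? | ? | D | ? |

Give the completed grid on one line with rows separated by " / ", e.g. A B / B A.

Cell (r1,c3): row 1 has {A,C,E,F}; column 3 has {A,B,C} → D.
Cell (r1,c4): row 1 has {A,C,D,E,F}; column 4 has {A} → B.
Cell (r2,c2): row 2 has {A,C,E}; column 2 has {A,D,E}; the diagonal has {F} → B.
Cell (r2,c6): row 2 has {A,B,C,E}; column 6 has {C,D} → F.
Cell (r3,c3): row 3 has {B,D}; column 3 has {A,B,C,D}; the diagonal has {B,F} → E.
Cell (r4,c4): row 4 has {A,B,C,F}; column 4 has {A,B}; the diagonal has {B,E,F} → D.
Cell (r4,c6): row 4 has {A,B,C,D,F}; column 6 has {C,D,F} → E.
Cell (r5,c5): row 5 has {A,D}; column 5 has {A,B,D,E,F}; the diagonal has {B,D,E,F} → C.
Cell (r5,c6): row 5 has {A,C,D}; column 6 has {C,D,E,F} → B.
Cell (r6,c3): row 6 has {D}; column 3 has {A,B,C,D,E} → F.
Cell (r6,c6): row 6 has {D,F}; column 6 has {B,C,D,E,F}; the diagonal has {B,C,D,E,F} → A.
Cell (r2,c1): row 2 has {A,B,C,E,F}; column 1 has {C,F} → D.
Cell (r3,c1): row 3 has {B,D,E}; column 1 has {C,D,F} → A.
Cell (r5,c1): row 5 has {A,B,C,D}; column 1 has {A,C,D,F} → E.
Cell (r5,c4): row 5 has {A,B,C,D,E}; column 4 has {A,B,D} → F.
Cell (r6,c1): row 6 has {A,D,F}; column 1 has {A,C,D,E,F} → B.
Cell (r6,c2): row 6 has {A,B,D,F}; column 2 has {A,B,D,E} → C.
Cell (r6,c4): row 6 has {A,B,C,D,F}; column 4 has {A,B,D,F} → E.
Cell (r3,c2): row 3 has {A,B,D,E}; column 2 has {A,B,C,D,E} → F.
Cell (r3,c4): row 3 has {A,B,D,E,F}; column 4 has {A,B,D,E,F} → C.

F E D B A C / D B C A E F / A F E C B D / C A B D F E / E D A F C B / B C F E D A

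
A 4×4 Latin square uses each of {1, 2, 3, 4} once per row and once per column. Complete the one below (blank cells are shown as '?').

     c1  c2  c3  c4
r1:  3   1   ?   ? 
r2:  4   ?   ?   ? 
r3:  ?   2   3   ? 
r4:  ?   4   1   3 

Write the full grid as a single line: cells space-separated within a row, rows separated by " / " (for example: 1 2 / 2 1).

3 1 4 2 / 4 3 2 1 / 1 2 3 4 / 2 4 1 3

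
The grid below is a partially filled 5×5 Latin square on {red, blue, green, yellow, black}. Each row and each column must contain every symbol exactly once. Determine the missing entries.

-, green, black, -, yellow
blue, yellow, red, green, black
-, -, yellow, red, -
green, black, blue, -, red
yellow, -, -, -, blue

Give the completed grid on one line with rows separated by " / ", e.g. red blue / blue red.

Cell (r1,c1): row 1 has {green,yellow,black}; column 1 has {blue,green,yellow} → red.
Cell (r1,c4): row 1 has {red,green,yellow,black}; column 4 has {red,green} → blue.
Cell (r3,c1): row 3 has {red,yellow}; column 1 has {red,blue,green,yellow} → black.
Cell (r3,c2): row 3 has {red,yellow,black}; column 2 has {green,yellow,black} → blue.
Cell (r3,c5): row 3 has {red,blue,yellow,black}; column 5 has {red,blue,yellow,black} → green.
Cell (r4,c4): row 4 has {red,blue,green,black}; column 4 has {red,blue,green} → yellow.
Cell (r5,c2): row 5 has {blue,yellow}; column 2 has {blue,green,yellow,black} → red.
Cell (r5,c3): row 5 has {red,blue,yellow}; column 3 has {red,blue,yellow,black} → green.
Cell (r5,c4): row 5 has {red,blue,green,yellow}; column 4 has {red,blue,green,yellow} → black.

red green black blue yellow / blue yellow red green black / black blue yellow red green / green black blue yellow red / yellow red green black blue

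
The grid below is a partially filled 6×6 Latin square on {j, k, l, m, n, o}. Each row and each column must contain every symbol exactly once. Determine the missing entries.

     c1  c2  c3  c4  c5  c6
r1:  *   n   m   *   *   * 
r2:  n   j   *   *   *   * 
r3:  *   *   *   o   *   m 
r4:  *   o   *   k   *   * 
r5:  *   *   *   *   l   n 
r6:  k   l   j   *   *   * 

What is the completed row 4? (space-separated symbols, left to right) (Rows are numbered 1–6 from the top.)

m o l k n j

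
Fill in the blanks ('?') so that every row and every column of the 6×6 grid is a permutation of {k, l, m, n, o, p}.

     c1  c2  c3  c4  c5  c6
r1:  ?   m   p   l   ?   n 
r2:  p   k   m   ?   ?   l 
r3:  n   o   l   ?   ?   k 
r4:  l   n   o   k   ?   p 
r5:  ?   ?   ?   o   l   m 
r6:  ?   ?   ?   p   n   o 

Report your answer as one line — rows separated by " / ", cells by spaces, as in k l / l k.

o m p l k n / p k m n o l / n o l m p k / l n o k m p / k p n o l m / m l k p n o

(r2,c4) = n
(r2,c5) = o
(r3,c4) = m
(r3,c5) = p
(r4,c5) = m
(r5,c1) = k
(r5,c2) = p
(r5,c3) = n
(r6,c1) = m
(r6,c2) = l
(r6,c3) = k
(r1,c1) = o
(r1,c5) = k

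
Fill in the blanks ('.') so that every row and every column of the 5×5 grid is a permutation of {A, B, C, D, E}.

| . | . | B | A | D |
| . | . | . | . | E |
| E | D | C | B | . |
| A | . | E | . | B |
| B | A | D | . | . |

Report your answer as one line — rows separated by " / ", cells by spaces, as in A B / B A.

At row 1, column 1: row 1 has {A,B,D}; column 1 has {A,B,E}; that leaves C.
At row 1, column 2: row 1 has {A,B,C,D}; column 2 has {A,D}; that leaves E.
At row 2, column 1: row 2 has {E}; column 1 has {A,B,C,E}; that leaves D.
At row 2, column 3: row 2 has {D,E}; column 3 has {B,C,D,E}; that leaves A.
At row 2, column 4: row 2 has {A,D,E}; column 4 has {A,B}; that leaves C.
At row 3, column 5: row 3 has {B,C,D,E}; column 5 has {B,D,E}; that leaves A.
At row 4, column 2: row 4 has {A,B,E}; column 2 has {A,D,E}; that leaves C.
At row 4, column 4: row 4 has {A,B,C,E}; column 4 has {A,B,C}; that leaves D.
At row 5, column 4: row 5 has {A,B,D}; column 4 has {A,B,C,D}; that leaves E.
At row 5, column 5: row 5 has {A,B,D,E}; column 5 has {A,B,D,E}; that leaves C.
At row 2, column 2: row 2 has {A,C,D,E}; column 2 has {A,C,D,E}; that leaves B.

C E B A D / D B A C E / E D C B A / A C E D B / B A D E C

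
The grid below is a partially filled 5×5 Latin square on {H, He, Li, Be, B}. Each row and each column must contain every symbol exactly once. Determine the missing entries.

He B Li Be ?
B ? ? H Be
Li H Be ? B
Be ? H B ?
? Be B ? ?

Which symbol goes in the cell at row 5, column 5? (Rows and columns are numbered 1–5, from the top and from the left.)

He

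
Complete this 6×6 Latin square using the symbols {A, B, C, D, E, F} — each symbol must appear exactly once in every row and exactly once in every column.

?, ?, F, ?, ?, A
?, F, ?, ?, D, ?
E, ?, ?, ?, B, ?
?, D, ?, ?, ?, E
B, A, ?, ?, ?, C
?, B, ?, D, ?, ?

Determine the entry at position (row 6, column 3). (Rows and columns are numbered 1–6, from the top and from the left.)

(r2,c6) = B
(r3,c2) = C
(r6,c6) = F
(r1,c2) = E
(r1,c5) = C
(r3,c6) = D
(r1,c1) = D
(r1,c4) = B
(r3,c3) = A
(r3,c4) = F
(r5,c4) = E
(r5,c5) = F
(r4,c5) = A
(r5,c3) = D
(r6,c5) = E
(r4,c4) = C
(r6,c3) = C

C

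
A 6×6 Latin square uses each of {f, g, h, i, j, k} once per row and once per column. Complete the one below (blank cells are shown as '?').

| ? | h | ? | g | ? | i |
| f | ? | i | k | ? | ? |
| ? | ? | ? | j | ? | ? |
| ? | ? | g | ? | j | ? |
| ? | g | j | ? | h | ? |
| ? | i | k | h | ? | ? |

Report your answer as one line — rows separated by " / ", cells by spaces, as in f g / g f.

row 1 has {g,h,i}; column 3 has {g,i,j,k} — only f is left for (r1,c3).
row 1 has {f,g,h,i}; column 5 has {h,j} — only k is left for (r1,c5).
row 2 has {f,i,k}; column 2 has {g,h,i} — only j is left for (r2,c2).
row 2 has {f,i,j,k}; column 5 has {h,j,k} — only g is left for (r2,c5).
row 2 has {f,g,i,j,k}; column 6 has {i} — only h is left for (r2,c6).
row 3 has {j}; column 3 has {f,g,i,j,k} — only h is left for (r3,c3).
row 6 has {h,i,k}; column 5 has {g,h,j,k} — only f is left for (r6,c5).
row 1 has {f,g,h,i,k}; column 1 has {f} — only j is left for (r1,c1).
row 3 has {h,j}; column 5 has {f,g,h,j,k} — only i is left for (r3,c5).
row 6 has {f,h,i,k}; column 1 has {f,j} — only g is left for (r6,c1).
row 6 has {f,g,h,i,k}; column 6 has {h,i} — only j is left for (r6,c6).
row 3 has {h,i,j}; column 1 has {f,g,j} — only k is left for (r3,c1).
row 3 has {h,i,j,k}; column 2 has {g,h,i,j} — only f is left for (r3,c2).
row 3 has {f,h,i,j,k}; column 6 has {h,i,j} — only g is left for (r3,c6).
row 4 has {g,j}; column 2 has {f,g,h,i,j} — only k is left for (r4,c2).
row 4 has {g,j,k}; column 6 has {g,h,i,j} — only f is left for (r4,c6).
row 5 has {g,h,j}; column 1 has {f,g,j,k} — only i is left for (r5,c1).
row 5 has {g,h,i,j}; column 4 has {g,h,j,k} — only f is left for (r5,c4).
row 5 has {f,g,h,i,j}; column 6 has {f,g,h,i,j} — only k is left for (r5,c6).
row 4 has {f,g,j,k}; column 1 has {f,g,i,j,k} — only h is left for (r4,c1).
row 4 has {f,g,h,j,k}; column 4 has {f,g,h,j,k} — only i is left for (r4,c4).

j h f g k i / f j i k g h / k f h j i g / h k g i j f / i g j f h k / g i k h f j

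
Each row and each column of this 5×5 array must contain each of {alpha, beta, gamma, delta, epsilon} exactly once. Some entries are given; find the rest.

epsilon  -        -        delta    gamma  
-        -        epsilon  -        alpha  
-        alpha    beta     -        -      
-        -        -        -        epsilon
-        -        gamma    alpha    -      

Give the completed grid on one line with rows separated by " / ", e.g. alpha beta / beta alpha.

epsilon beta alpha delta gamma / beta delta epsilon gamma alpha / gamma alpha beta epsilon delta / alpha gamma delta beta epsilon / delta epsilon gamma alpha beta

(r1,c2): row 1 has {gamma,delta,epsilon}; column 2 has {alpha}, so it must be beta.
(r1,c3): row 1 has {beta,gamma,delta,epsilon}; column 3 has {beta,gamma,epsilon}, so it must be alpha.
(r3,c5): row 3 has {alpha,beta}; column 5 has {alpha,gamma,epsilon}, so it must be delta.
(r4,c3): row 4 has {epsilon}; column 3 has {alpha,beta,gamma,epsilon}, so it must be delta.
(r5,c5): row 5 has {alpha,gamma}; column 5 has {alpha,gamma,delta,epsilon}, so it must be beta.
(r3,c1): row 3 has {alpha,beta,delta}; column 1 has {epsilon}, so it must be gamma.
(r3,c4): row 3 has {alpha,beta,gamma,delta}; column 4 has {alpha,delta}, so it must be epsilon.
(r4,c2): row 4 has {delta,epsilon}; column 2 has {alpha,beta}, so it must be gamma.
(r4,c4): row 4 has {gamma,delta,epsilon}; column 4 has {alpha,delta,epsilon}, so it must be beta.
(r5,c1): row 5 has {alpha,beta,gamma}; column 1 has {gamma,epsilon}, so it must be delta.
(r5,c2): row 5 has {alpha,beta,gamma,delta}; column 2 has {alpha,beta,gamma}, so it must be epsilon.
(r2,c1): row 2 has {alpha,epsilon}; column 1 has {gamma,delta,epsilon}, so it must be beta.
(r2,c2): row 2 has {alpha,beta,epsilon}; column 2 has {alpha,beta,gamma,epsilon}, so it must be delta.
(r2,c4): row 2 has {alpha,beta,delta,epsilon}; column 4 has {alpha,beta,delta,epsilon}, so it must be gamma.
(r4,c1): row 4 has {beta,gamma,delta,epsilon}; column 1 has {beta,gamma,delta,epsilon}, so it must be alpha.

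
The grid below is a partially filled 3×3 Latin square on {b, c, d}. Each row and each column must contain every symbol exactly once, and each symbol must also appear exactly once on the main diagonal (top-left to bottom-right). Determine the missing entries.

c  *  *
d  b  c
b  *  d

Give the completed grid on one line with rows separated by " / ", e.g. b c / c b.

c d b / d b c / b c d

At row 1, column 2: row 1 has {c}; column 2 has {b}; that leaves d.
At row 1, column 3: row 1 has {c,d}; column 3 has {c,d}; that leaves b.
At row 3, column 2: row 3 has {b,d}; column 2 has {b,d}; that leaves c.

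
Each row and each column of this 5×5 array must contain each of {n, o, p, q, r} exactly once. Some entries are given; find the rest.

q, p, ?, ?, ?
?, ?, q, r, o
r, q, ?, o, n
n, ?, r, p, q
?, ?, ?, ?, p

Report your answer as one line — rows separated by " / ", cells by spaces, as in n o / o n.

At row 1, column 4: row 1 has {p,q}; column 4 has {o,p,r}; that leaves n.
At row 1, column 5: row 1 has {n,p,q}; column 5 has {n,o,p,q}; that leaves r.
At row 2, column 1: row 2 has {o,q,r}; column 1 has {n,q,r}; that leaves p.
At row 2, column 2: row 2 has {o,p,q,r}; column 2 has {p,q}; that leaves n.
At row 3, column 3: row 3 has {n,o,q,r}; column 3 has {q,r}; that leaves p.
At row 4, column 2: row 4 has {n,p,q,r}; column 2 has {n,p,q}; that leaves o.
At row 5, column 1: row 5 has {p}; column 1 has {n,p,q,r}; that leaves o.
At row 5, column 2: row 5 has {o,p}; column 2 has {n,o,p,q}; that leaves r.
At row 5, column 3: row 5 has {o,p,r}; column 3 has {p,q,r}; that leaves n.
At row 5, column 4: row 5 has {n,o,p,r}; column 4 has {n,o,p,r}; that leaves q.
At row 1, column 3: row 1 has {n,p,q,r}; column 3 has {n,p,q,r}; that leaves o.

q p o n r / p n q r o / r q p o n / n o r p q / o r n q p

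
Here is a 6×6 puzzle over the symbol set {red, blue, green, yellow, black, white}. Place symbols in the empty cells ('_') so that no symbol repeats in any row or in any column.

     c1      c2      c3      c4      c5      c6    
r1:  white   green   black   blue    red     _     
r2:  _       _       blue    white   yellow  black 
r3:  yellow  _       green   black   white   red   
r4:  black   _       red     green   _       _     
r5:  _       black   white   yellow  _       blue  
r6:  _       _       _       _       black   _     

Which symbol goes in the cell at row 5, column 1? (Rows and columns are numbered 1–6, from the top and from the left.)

At row 1, column 6: row 1 has {red,blue,green,black,white}; column 6 has {red,blue,black}; that leaves yellow.
At row 2, column 2: row 2 has {blue,yellow,black,white}; column 2 has {green,black}; that leaves red.
At row 3, column 2: row 3 has {red,green,yellow,black,white}; column 2 has {red,green,black}; that leaves blue.
At row 4, column 5: row 4 has {red,green,black}; column 5 has {red,yellow,black,white}; that leaves blue.
At row 4, column 6: row 4 has {red,blue,green,black}; column 6 has {red,blue,yellow,black}; that leaves white.
At row 5, column 5: row 5 has {blue,yellow,black,white}; column 5 has {red,blue,yellow,black,white}; that leaves green.
At row 6, column 3: row 6 has {black}; column 3 has {red,blue,green,black,white}; that leaves yellow.
At row 6, column 4: row 6 has {yellow,black}; column 4 has {blue,green,yellow,black,white}; that leaves red.
At row 6, column 6: row 6 has {red,yellow,black}; column 6 has {red,blue,yellow,black,white}; that leaves green.
At row 2, column 1: row 2 has {red,blue,yellow,black,white}; column 1 has {yellow,black,white}; that leaves green.
At row 4, column 2: row 4 has {red,blue,green,black,white}; column 2 has {red,blue,green,black}; that leaves yellow.
At row 5, column 1: row 5 has {blue,green,yellow,black,white}; column 1 has {green,yellow,black,white}; that leaves red.

red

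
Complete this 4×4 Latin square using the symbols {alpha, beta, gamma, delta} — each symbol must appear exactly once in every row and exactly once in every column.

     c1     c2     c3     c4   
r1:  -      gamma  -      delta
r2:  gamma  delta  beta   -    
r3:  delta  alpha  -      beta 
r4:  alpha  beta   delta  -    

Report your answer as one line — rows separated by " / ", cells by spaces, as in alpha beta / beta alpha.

(r1,c1): row 1 has {gamma,delta}; column 1 has {alpha,gamma,delta}, so it must be beta.
(r1,c3): row 1 has {beta,gamma,delta}; column 3 has {beta,delta}, so it must be alpha.
(r2,c4): row 2 has {beta,gamma,delta}; column 4 has {beta,delta}, so it must be alpha.
(r3,c3): row 3 has {alpha,beta,delta}; column 3 has {alpha,beta,delta}, so it must be gamma.
(r4,c4): row 4 has {alpha,beta,delta}; column 4 has {alpha,beta,delta}, so it must be gamma.

beta gamma alpha delta / gamma delta beta alpha / delta alpha gamma beta / alpha beta delta gamma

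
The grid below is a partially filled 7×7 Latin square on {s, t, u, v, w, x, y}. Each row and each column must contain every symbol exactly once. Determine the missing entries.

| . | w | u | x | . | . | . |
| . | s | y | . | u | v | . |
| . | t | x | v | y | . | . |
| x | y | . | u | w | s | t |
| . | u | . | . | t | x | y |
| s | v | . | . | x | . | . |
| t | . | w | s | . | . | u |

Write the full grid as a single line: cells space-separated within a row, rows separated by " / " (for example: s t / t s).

y w u x s t v / w s y t u v x / u t x v y w s / x y v u w s t / v u s w t x y / s v t y x u w / t x w s v y u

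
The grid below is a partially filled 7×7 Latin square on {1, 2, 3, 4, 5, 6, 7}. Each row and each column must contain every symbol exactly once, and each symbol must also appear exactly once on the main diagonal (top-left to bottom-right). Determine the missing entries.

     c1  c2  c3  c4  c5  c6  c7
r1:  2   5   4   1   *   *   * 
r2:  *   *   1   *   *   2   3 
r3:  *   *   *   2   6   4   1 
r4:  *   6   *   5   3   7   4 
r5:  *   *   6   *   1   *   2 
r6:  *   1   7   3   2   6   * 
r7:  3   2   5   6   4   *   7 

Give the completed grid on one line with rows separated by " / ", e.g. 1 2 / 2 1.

(r1,c5) = 7
(r1,c6) = 3
(r1,c7) = 6
(r2,c2) = 4
(r2,c4) = 7
(r2,c5) = 5
(r3,c3) = 3
(r4,c1) = 1
(r4,c3) = 2
(r5,c4) = 4
(r5,c6) = 5
(r6,c7) = 5
(r7,c6) = 1
(r2,c1) = 6
(r3,c2) = 7
(r5,c1) = 7
(r5,c2) = 3
(r6,c1) = 4
(r3,c1) = 5

2 5 4 1 7 3 6 / 6 4 1 7 5 2 3 / 5 7 3 2 6 4 1 / 1 6 2 5 3 7 4 / 7 3 6 4 1 5 2 / 4 1 7 3 2 6 5 / 3 2 5 6 4 1 7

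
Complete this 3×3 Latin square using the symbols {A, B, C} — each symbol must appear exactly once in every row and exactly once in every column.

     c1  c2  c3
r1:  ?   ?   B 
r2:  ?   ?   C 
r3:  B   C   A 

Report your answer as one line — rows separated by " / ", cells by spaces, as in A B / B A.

C A B / A B C / B C A

(r1,c2): row 1 has {B}; column 2 has {C}, so it must be A.
(r2,c1): row 2 has {C}; column 1 has {B}, so it must be A.
(r2,c2): row 2 has {A,C}; column 2 has {A,C}, so it must be B.
(r1,c1): row 1 has {A,B}; column 1 has {A,B}, so it must be C.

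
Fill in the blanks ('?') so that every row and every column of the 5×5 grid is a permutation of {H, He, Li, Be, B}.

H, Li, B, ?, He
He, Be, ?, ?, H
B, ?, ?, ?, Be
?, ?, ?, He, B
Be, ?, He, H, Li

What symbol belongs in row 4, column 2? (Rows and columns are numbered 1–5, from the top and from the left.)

H

At row 1, column 4: row 1 has {H,He,Li,B}; column 4 has {H,He}; that leaves Be.
At row 2, column 3: row 2 has {H,He,Be}; column 3 has {He,B}; that leaves Li.
At row 2, column 4: row 2 has {H,He,Li,Be}; column 4 has {H,He,Be}; that leaves B.
At row 3, column 3: row 3 has {Be,B}; column 3 has {He,Li,B}; that leaves H.
At row 3, column 4: row 3 has {H,Be,B}; column 4 has {H,He,Be,B}; that leaves Li.
At row 4, column 1: row 4 has {He,B}; column 1 has {H,He,Be,B}; that leaves Li.
At row 4, column 2: row 4 has {He,Li,B}; column 2 has {Li,Be}; that leaves H.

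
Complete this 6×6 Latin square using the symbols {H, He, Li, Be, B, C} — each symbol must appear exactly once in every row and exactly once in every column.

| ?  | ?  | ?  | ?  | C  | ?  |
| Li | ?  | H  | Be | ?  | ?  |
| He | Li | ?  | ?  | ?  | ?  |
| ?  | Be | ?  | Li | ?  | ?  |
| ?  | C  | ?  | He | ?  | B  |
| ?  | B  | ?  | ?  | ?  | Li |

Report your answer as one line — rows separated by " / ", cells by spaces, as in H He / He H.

Be H Li B C He / Li He H Be B C / He Li B C H Be / B Be C Li He H / H C Be He Li B / C B He H Be Li

row 2 has {H,Li,Be}; column 2 has {Li,Be,B,C} — only He is left for (r2,c2).
row 2 has {H,He,Li,Be}; column 5 has {C} — only B is left for (r2,c5).
row 2 has {H,He,Li,Be,B}; column 6 has {Li,B} — only C is left for (r2,c6).
row 1 has {C}; column 2 has {He,Li,Be,B,C} — only H is left for (r1,c2).
row 1 has {H,C}; column 4 has {He,Li,Be} — only B is left for (r1,c4).
row 1 has {H,B,C}; column 1 has {He,Li} — only Be is left for (r1,c1).
row 1 has {H,Be,B,C}; column 6 has {Li,B,C} — only He is left for (r1,c6).
row 4 has {Li,Be}; column 6 has {He,Li,B,C} — only H is left for (r4,c6).
row 5 has {He,B,C}; column 1 has {He,Li,Be} — only H is left for (r5,c1).
row 6 has {Li,B}; column 1 has {H,He,Li,Be} — only C is left for (r6,c1).
row 6 has {Li,B,C}; column 4 has {He,Li,Be,B} — only H is left for (r6,c4).
row 1 has {H,He,Be,B,C}; column 3 has {H} — only Li is left for (r1,c3).
row 3 has {He,Li}; column 4 has {H,He,Li,Be,B} — only C is left for (r3,c4).
row 3 has {He,Li,C}; column 6 has {H,He,Li,B,C} — only Be is left for (r3,c6).
row 4 has {H,Li,Be}; column 1 has {H,He,Li,Be,C} — only B is left for (r4,c1).
row 4 has {H,Li,Be,B}; column 5 has {B,C} — only He is left for (r4,c5).
row 5 has {H,He,B,C}; column 3 has {H,Li} — only Be is left for (r5,c3).
row 5 has {H,He,Be,B,C}; column 5 has {He,B,C} — only Li is left for (r5,c5).
row 6 has {H,Li,B,C}; column 3 has {H,Li,Be} — only He is left for (r6,c3).
row 6 has {H,He,Li,B,C}; column 5 has {He,Li,B,C} — only Be is left for (r6,c5).
row 3 has {He,Li,Be,C}; column 3 has {H,He,Li,Be} — only B is left for (r3,c3).
row 3 has {He,Li,Be,B,C}; column 5 has {He,Li,Be,B,C} — only H is left for (r3,c5).
row 4 has {H,He,Li,Be,B}; column 3 has {H,He,Li,Be,B} — only C is left for (r4,c3).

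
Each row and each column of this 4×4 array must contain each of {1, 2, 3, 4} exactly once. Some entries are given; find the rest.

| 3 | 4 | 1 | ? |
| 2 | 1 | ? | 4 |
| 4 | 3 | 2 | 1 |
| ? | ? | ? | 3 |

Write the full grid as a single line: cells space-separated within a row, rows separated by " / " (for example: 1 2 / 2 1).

(r1,c4) = 2
(r2,c3) = 3
(r4,c1) = 1
(r4,c2) = 2
(r4,c3) = 4

3 4 1 2 / 2 1 3 4 / 4 3 2 1 / 1 2 4 3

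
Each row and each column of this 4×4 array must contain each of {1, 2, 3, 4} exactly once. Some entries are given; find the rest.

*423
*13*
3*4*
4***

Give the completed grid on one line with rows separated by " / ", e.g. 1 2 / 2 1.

Cell (r1,c1): row 1 has {2,3,4}; column 1 has {3,4} → 1.
Cell (r2,c1): row 2 has {1,3}; column 1 has {1,3,4} → 2.
Cell (r2,c4): row 2 has {1,2,3}; column 4 has {3} → 4.
Cell (r3,c2): row 3 has {3,4}; column 2 has {1,4} → 2.
Cell (r3,c4): row 3 has {2,3,4}; column 4 has {3,4} → 1.
Cell (r4,c2): row 4 has {4}; column 2 has {1,2,4} → 3.
Cell (r4,c3): row 4 has {3,4}; column 3 has {2,3,4} → 1.
Cell (r4,c4): row 4 has {1,3,4}; column 4 has {1,3,4} → 2.

1 4 2 3 / 2 1 3 4 / 3 2 4 1 / 4 3 1 2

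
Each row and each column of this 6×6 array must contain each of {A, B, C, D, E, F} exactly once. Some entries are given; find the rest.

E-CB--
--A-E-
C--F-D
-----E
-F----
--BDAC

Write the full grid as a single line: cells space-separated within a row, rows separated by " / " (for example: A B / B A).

E D C B F A / D B A C E F / C A E F B D / B C F A D E / A F D E C B / F E B D A C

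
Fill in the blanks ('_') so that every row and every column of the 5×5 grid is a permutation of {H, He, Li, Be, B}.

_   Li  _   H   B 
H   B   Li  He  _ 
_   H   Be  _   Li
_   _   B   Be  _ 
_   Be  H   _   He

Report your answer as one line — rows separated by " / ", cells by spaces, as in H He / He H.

Be Li He H B / H B Li He Be / He H Be B Li / Li He B Be H / B Be H Li He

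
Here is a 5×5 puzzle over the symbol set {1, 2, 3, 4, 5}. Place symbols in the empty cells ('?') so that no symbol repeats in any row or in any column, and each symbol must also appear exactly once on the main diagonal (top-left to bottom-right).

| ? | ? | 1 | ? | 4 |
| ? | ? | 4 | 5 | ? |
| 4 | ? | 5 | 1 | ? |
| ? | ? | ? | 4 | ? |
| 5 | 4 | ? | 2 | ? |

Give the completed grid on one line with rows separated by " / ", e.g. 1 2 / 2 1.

At row 1, column 4: row 1 has {1,4}; column 4 has {1,2,4,5}; that leaves 3.
At row 5, column 3: row 5 has {2,4,5}; column 3 has {1,4,5}; that leaves 3.
At row 5, column 5: row 5 has {2,3,4,5}; column 5 has {4}; the diagonal has {4,5}; that leaves 1.
At row 1, column 1: row 1 has {1,3,4}; column 1 has {4,5}; the diagonal has {1,4,5}; that leaves 2.
At row 1, column 2: row 1 has {1,2,3,4}; column 2 has {4}; that leaves 5.
At row 2, column 2: row 2 has {4,5}; column 2 has {4,5}; the diagonal has {1,2,4,5}; that leaves 3.
At row 2, column 5: row 2 has {3,4,5}; column 5 has {1,4}; that leaves 2.
At row 3, column 2: row 3 has {1,4,5}; column 2 has {3,4,5}; that leaves 2.
At row 3, column 5: row 3 has {1,2,4,5}; column 5 has {1,2,4}; that leaves 3.
At row 4, column 2: row 4 has {4}; column 2 has {2,3,4,5}; that leaves 1.
At row 4, column 3: row 4 has {1,4}; column 3 has {1,3,4,5}; that leaves 2.
At row 4, column 5: row 4 has {1,2,4}; column 5 has {1,2,3,4}; that leaves 5.
At row 2, column 1: row 2 has {2,3,4,5}; column 1 has {2,4,5}; that leaves 1.
At row 4, column 1: row 4 has {1,2,4,5}; column 1 has {1,2,4,5}; that leaves 3.

2 5 1 3 4 / 1 3 4 5 2 / 4 2 5 1 3 / 3 1 2 4 5 / 5 4 3 2 1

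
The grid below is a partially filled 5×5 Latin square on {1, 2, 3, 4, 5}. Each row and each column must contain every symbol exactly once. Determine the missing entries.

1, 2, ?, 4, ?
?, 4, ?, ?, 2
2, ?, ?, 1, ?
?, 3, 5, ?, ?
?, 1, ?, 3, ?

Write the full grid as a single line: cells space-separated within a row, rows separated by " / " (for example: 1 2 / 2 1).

1 2 3 4 5 / 3 4 1 5 2 / 2 5 4 1 3 / 4 3 5 2 1 / 5 1 2 3 4

row 1 has {1,2,4}; column 3 has {5} — only 3 is left for (r1,c3).
row 1 has {1,2,3,4}; column 5 has {2} — only 5 is left for (r1,c5).
row 2 has {2,4}; column 3 has {3,5} — only 1 is left for (r2,c3).
row 2 has {1,2,4}; column 4 has {1,3,4} — only 5 is left for (r2,c4).
row 3 has {1,2}; column 2 has {1,2,3,4} — only 5 is left for (r3,c2).
row 3 has {1,2,5}; column 3 has {1,3,5} — only 4 is left for (r3,c3).
row 3 has {1,2,4,5}; column 5 has {2,5} — only 3 is left for (r3,c5).
row 4 has {3,5}; column 1 has {1,2} — only 4 is left for (r4,c1).
row 4 has {3,4,5}; column 4 has {1,3,4,5} — only 2 is left for (r4,c4).
row 4 has {2,3,4,5}; column 5 has {2,3,5} — only 1 is left for (r4,c5).
row 5 has {1,3}; column 1 has {1,2,4} — only 5 is left for (r5,c1).
row 5 has {1,3,5}; column 3 has {1,3,4,5} — only 2 is left for (r5,c3).
row 5 has {1,2,3,5}; column 5 has {1,2,3,5} — only 4 is left for (r5,c5).
row 2 has {1,2,4,5}; column 1 has {1,2,4,5} — only 3 is left for (r2,c1).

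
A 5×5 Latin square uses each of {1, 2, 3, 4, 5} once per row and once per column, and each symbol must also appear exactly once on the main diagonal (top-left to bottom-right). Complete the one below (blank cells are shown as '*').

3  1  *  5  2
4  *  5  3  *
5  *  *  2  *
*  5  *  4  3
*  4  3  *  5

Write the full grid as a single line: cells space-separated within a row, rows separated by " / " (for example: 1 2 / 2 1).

3 1 4 5 2 / 4 2 5 3 1 / 5 3 1 2 4 / 1 5 2 4 3 / 2 4 3 1 5

row 1 has {1,2,3,5}; column 3 has {3,5} — only 4 is left for (r1,c3).
row 2 has {3,4,5}; column 2 has {1,4,5}; the diagonal has {3,4,5} — only 2 is left for (r2,c2).
row 2 has {2,3,4,5}; column 5 has {2,3,5} — only 1 is left for (r2,c5).
row 3 has {2,5}; column 2 has {1,2,4,5} — only 3 is left for (r3,c2).
row 3 has {2,3,5}; column 3 has {3,4,5}; the diagonal has {2,3,4,5} — only 1 is left for (r3,c3).
row 3 has {1,2,3,5}; column 5 has {1,2,3,5} — only 4 is left for (r3,c5).
row 4 has {3,4,5}; column 3 has {1,3,4,5} — only 2 is left for (r4,c3).
row 5 has {3,4,5}; column 4 has {2,3,4,5} — only 1 is left for (r5,c4).
row 4 has {2,3,4,5}; column 1 has {3,4,5} — only 1 is left for (r4,c1).
row 5 has {1,3,4,5}; column 1 has {1,3,4,5} — only 2 is left for (r5,c1).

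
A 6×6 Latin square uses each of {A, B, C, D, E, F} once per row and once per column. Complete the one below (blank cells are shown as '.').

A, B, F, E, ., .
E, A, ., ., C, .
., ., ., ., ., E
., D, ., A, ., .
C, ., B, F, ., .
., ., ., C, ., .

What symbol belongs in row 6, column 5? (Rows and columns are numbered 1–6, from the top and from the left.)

row 1 has {A,B,E,F}; column 5 has {C} — only D is left for (r1,c5).
row 1 has {A,B,D,E,F}; column 6 has {E} — only C is left for (r1,c6).
row 2 has {A,C,E}; column 3 has {B,F} — only D is left for (r2,c3).
row 2 has {A,C,D,E}; column 4 has {A,C,E,F} — only B is left for (r2,c4).
row 2 has {A,B,C,D,E}; column 6 has {C,E} — only F is left for (r2,c6).
row 3 has {E}; column 4 has {A,B,C,E,F} — only D is left for (r3,c4).
row 4 has {A,D}; column 6 has {C,E,F} — only B is left for (r4,c6).
row 5 has {B,C,F}; column 2 has {A,B,D} — only E is left for (r5,c2).
row 5 has {B,C,E,F}; column 5 has {C,D} — only A is left for (r5,c5).
row 5 has {A,B,C,E,F}; column 6 has {B,C,E,F} — only D is left for (r5,c6).
row 6 has {C}; column 2 has {A,B,D,E} — only F is left for (r6,c2).
row 6 has {C,F}; column 6 has {B,C,D,E,F} — only A is left for (r6,c6).
row 3 has {D,E}; column 2 has {A,B,D,E,F} — only C is left for (r3,c2).
row 3 has {C,D,E}; column 3 has {B,D,F} — only A is left for (r3,c3).
row 4 has {A,B,D}; column 1 has {A,C,E} — only F is left for (r4,c1).
row 4 has {A,B,D,F}; column 5 has {A,C,D} — only E is left for (r4,c5).
row 6 has {A,C,F}; column 3 has {A,B,D,F} — only E is left for (r6,c3).
row 6 has {A,C,E,F}; column 5 has {A,C,D,E} — only B is left for (r6,c5).

B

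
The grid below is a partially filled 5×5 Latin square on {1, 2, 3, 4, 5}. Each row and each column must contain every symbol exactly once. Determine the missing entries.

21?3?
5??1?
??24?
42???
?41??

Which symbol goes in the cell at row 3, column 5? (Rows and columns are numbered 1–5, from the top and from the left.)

3

(r2,c2) = 3
(r2,c3) = 4
(r2,c5) = 2
(r3,c2) = 5
(r4,c4) = 5
(r5,c1) = 3
(r5,c4) = 2
(r5,c5) = 5
(r1,c3) = 5
(r1,c5) = 4
(r3,c1) = 1
(r3,c5) = 3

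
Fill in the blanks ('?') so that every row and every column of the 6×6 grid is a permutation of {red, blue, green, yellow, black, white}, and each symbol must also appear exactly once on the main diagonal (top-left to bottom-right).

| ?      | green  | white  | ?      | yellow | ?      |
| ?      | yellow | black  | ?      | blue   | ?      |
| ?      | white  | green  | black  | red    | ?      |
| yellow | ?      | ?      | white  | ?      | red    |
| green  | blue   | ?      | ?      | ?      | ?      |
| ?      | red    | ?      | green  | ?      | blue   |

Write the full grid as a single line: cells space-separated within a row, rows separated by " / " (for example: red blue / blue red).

red green white blue yellow black / white yellow black red blue green / blue white green black red yellow / yellow black blue white green red / green blue red yellow black white / black red yellow green white blue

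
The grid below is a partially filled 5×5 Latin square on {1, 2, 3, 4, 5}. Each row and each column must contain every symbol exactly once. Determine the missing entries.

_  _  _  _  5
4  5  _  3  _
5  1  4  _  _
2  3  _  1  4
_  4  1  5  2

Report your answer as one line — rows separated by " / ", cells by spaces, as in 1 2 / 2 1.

(r1,c2) = 2
(r1,c3) = 3
(r1,c4) = 4
(r2,c3) = 2
(r2,c5) = 1
(r3,c4) = 2
(r3,c5) = 3
(r4,c3) = 5
(r5,c1) = 3
(r1,c1) = 1

1 2 3 4 5 / 4 5 2 3 1 / 5 1 4 2 3 / 2 3 5 1 4 / 3 4 1 5 2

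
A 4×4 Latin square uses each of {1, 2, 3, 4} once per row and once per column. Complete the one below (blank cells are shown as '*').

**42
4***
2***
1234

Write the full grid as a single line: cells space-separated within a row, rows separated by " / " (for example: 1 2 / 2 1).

3 1 4 2 / 4 3 2 1 / 2 4 1 3 / 1 2 3 4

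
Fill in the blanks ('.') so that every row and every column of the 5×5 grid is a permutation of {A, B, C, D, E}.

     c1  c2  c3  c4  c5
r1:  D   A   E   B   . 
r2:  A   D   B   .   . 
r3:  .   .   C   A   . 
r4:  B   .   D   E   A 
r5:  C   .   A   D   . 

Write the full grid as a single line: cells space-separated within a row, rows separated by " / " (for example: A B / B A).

D A E B C / A D B C E / E B C A D / B C D E A / C E A D B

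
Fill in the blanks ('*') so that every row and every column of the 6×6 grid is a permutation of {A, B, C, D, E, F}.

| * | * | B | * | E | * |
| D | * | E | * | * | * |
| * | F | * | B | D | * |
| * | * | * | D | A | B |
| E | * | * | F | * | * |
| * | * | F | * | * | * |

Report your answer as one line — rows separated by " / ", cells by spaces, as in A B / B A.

(r4,c3): row 4 has {A,B,D}; column 3 has {B,E,F}, so it must be C.
(r3,c3): row 3 has {B,D,F}; column 3 has {B,C,E,F}, so it must be A.
(r4,c1): row 4 has {A,B,C,D}; column 1 has {D,E}, so it must be F.
(r4,c2): row 4 has {A,B,C,D,F}; column 2 has {F}, so it must be E.
(r5,c3): row 5 has {E,F}; column 3 has {A,B,C,E,F}, so it must be D.
(r3,c1): row 3 has {A,B,D,F}; column 1 has {D,E,F}, so it must be C.
(r3,c6): row 3 has {A,B,C,D,F}; column 6 has {B}, so it must be E.
(r1,c1): row 1 has {B,E}; column 1 has {C,D,E,F}, so it must be A.
(r1,c4): row 1 has {A,B,E}; column 4 has {B,D,F}, so it must be C.
(r2,c4): row 2 has {D,E}; column 4 has {B,C,D,F}, so it must be A.
(r6,c1): row 6 has {F}; column 1 has {A,C,D,E,F}, so it must be B.
(r6,c4): row 6 has {B,F}; column 4 has {A,B,C,D,F}, so it must be E.
(r6,c5): row 6 has {B,E,F}; column 5 has {A,D,E}, so it must be C.
(r1,c2): row 1 has {A,B,C,E}; column 2 has {E,F}, so it must be D.
(r1,c6): row 1 has {A,B,C,D,E}; column 6 has {B,E}, so it must be F.
(r2,c6): row 2 has {A,D,E}; column 6 has {B,E,F}, so it must be C.
(r5,c5): row 5 has {D,E,F}; column 5 has {A,C,D,E}, so it must be B.
(r5,c6): row 5 has {B,D,E,F}; column 6 has {B,C,E,F}, so it must be A.
(r6,c2): row 6 has {B,C,E,F}; column 2 has {D,E,F}, so it must be A.
(r6,c6): row 6 has {A,B,C,E,F}; column 6 has {A,B,C,E,F}, so it must be D.
(r2,c2): row 2 has {A,C,D,E}; column 2 has {A,D,E,F}, so it must be B.
(r2,c5): row 2 has {A,B,C,D,E}; column 5 has {A,B,C,D,E}, so it must be F.
(r5,c2): row 5 has {A,B,D,E,F}; column 2 has {A,B,D,E,F}, so it must be C.

A D B C E F / D B E A F C / C F A B D E / F E C D A B / E C D F B A / B A F E C D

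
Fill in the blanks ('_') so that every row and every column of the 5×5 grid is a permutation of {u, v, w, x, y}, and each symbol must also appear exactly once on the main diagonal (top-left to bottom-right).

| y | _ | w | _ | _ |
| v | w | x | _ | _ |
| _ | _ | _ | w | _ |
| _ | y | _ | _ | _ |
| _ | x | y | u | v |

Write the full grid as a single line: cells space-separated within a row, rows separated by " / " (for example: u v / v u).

At row 2, column 4: row 2 has {v,w,x}; column 4 has {u,w}; that leaves y.
At row 2, column 5: row 2 has {v,w,x,y}; column 5 has {v}; that leaves u.
At row 3, column 3: row 3 has {w}; column 3 has {w,x,y}; the diagonal has {v,w,y}; that leaves u.
At row 4, column 3: row 4 has {y}; column 3 has {u,w,x,y}; that leaves v.
At row 4, column 4: row 4 has {v,y}; column 4 has {u,w,y}; the diagonal has {u,v,w,y}; that leaves x.
At row 4, column 5: row 4 has {v,x,y}; column 5 has {u,v}; that leaves w.
At row 5, column 1: row 5 has {u,v,x,y}; column 1 has {v,y}; that leaves w.
At row 1, column 4: row 1 has {w,y}; column 4 has {u,w,x,y}; that leaves v.
At row 1, column 5: row 1 has {v,w,y}; column 5 has {u,v,w}; that leaves x.
At row 3, column 1: row 3 has {u,w}; column 1 has {v,w,y}; that leaves x.
At row 3, column 2: row 3 has {u,w,x}; column 2 has {w,x,y}; that leaves v.
At row 3, column 5: row 3 has {u,v,w,x}; column 5 has {u,v,w,x}; that leaves y.
At row 4, column 1: row 4 has {v,w,x,y}; column 1 has {v,w,x,y}; that leaves u.
At row 1, column 2: row 1 has {v,w,x,y}; column 2 has {v,w,x,y}; that leaves u.

y u w v x / v w x y u / x v u w y / u y v x w / w x y u v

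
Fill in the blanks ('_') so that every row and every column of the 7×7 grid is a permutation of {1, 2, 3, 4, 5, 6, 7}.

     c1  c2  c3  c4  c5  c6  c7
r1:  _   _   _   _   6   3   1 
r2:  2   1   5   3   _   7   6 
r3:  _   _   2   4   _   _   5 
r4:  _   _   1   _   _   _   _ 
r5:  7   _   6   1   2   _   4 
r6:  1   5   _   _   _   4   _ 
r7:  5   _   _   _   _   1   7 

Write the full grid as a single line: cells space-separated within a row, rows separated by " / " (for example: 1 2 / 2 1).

Cell (r1,c1): row 1 has {1,3,6}; column 1 has {1,2,5,7} → 4.
Cell (r1,c3): row 1 has {1,3,4,6}; column 3 has {1,2,5,6} → 7.
Cell (r2,c5): row 2 has {1,2,3,5,6,7}; column 5 has {2,6} → 4.
Cell (r3,c6): row 3 has {2,4,5}; column 6 has {1,3,4,7} → 6.
Cell (r5,c2): row 5 has {1,2,4,6,7}; column 2 has {1,5} → 3.
Cell (r5,c6): row 5 has {1,2,3,4,6,7}; column 6 has {1,3,4,6,7} → 5.
Cell (r6,c3): row 6 has {1,4,5}; column 3 has {1,2,5,6,7} → 3.
Cell (r6,c5): row 6 has {1,3,4,5}; column 5 has {2,4,6} → 7.
Cell (r6,c7): row 6 has {1,3,4,5,7}; column 7 has {1,4,5,6,7} → 2.
Cell (r7,c3): row 7 has {1,5,7}; column 3 has {1,2,3,5,6,7} → 4.
Cell (r7,c5): row 7 has {1,4,5,7}; column 5 has {2,4,6,7} → 3.
Cell (r1,c2): row 1 has {1,3,4,6,7}; column 2 has {1,3,5} → 2.
Cell (r1,c4): row 1 has {1,2,3,4,6,7}; column 4 has {1,3,4} → 5.
Cell (r3,c1): row 3 has {2,4,5,6}; column 1 has {1,2,4,5,7} → 3.
Cell (r3,c2): row 3 has {2,3,4,5,6}; column 2 has {1,2,3,5} → 7.
Cell (r3,c5): row 3 has {2,3,4,5,6,7}; column 5 has {2,3,4,6,7} → 1.
Cell (r4,c1): row 4 has {1}; column 1 has {1,2,3,4,5,7} → 6.
Cell (r4,c2): row 4 has {1,6}; column 2 has {1,2,3,5,7} → 4.
Cell (r4,c5): row 4 has {1,4,6}; column 5 has {1,2,3,4,6,7} → 5.
Cell (r4,c6): row 4 has {1,4,5,6}; column 6 has {1,3,4,5,6,7} → 2.
Cell (r4,c7): row 4 has {1,2,4,5,6}; column 7 has {1,2,4,5,6,7} → 3.
Cell (r6,c4): row 6 has {1,2,3,4,5,7}; column 4 has {1,3,4,5} → 6.
Cell (r7,c2): row 7 has {1,3,4,5,7}; column 2 has {1,2,3,4,5,7} → 6.
Cell (r7,c4): row 7 has {1,3,4,5,6,7}; column 4 has {1,3,4,5,6} → 2.
Cell (r4,c4): row 4 has {1,2,3,4,5,6}; column 4 has {1,2,3,4,5,6} → 7.

4 2 7 5 6 3 1 / 2 1 5 3 4 7 6 / 3 7 2 4 1 6 5 / 6 4 1 7 5 2 3 / 7 3 6 1 2 5 4 / 1 5 3 6 7 4 2 / 5 6 4 2 3 1 7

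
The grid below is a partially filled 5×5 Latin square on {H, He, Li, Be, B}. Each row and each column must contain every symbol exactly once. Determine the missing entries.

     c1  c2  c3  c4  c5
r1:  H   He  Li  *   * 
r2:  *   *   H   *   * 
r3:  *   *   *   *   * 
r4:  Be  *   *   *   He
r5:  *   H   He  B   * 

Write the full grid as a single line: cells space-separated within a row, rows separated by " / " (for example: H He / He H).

H He Li Be B / B Be H He Li / He B Be Li H / Be Li B H He / Li H He B Be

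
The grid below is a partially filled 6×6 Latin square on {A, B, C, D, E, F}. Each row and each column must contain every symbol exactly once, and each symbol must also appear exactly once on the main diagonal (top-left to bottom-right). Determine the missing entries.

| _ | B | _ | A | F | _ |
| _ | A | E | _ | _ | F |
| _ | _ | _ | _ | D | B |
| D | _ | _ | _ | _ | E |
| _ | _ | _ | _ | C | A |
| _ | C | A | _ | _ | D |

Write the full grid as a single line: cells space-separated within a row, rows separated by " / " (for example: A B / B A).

Cell (r1,c1): row 1 has {A,B,F}; column 1 has {D}; the diagonal has {A,C,D} → E.
Cell (r1,c6): row 1 has {A,B,E,F}; column 6 has {A,B,D,E,F} → C.
Cell (r2,c5): row 2 has {A,E,F}; column 5 has {C,D,F} → B.
Cell (r3,c3): row 3 has {B,D}; column 3 has {A,E}; the diagonal has {A,C,D,E} → F.
Cell (r4,c2): row 4 has {D,E}; column 2 has {A,B,C} → F.
Cell (r4,c4): row 4 has {D,E,F}; column 4 has {A}; the diagonal has {A,C,D,E,F} → B.
Cell (r4,c5): row 4 has {B,D,E,F}; column 5 has {B,C,D,F} → A.
Cell (r6,c5): row 6 has {A,C,D}; column 5 has {A,B,C,D,F} → E.
Cell (r1,c3): row 1 has {A,B,C,E,F}; column 3 has {A,E,F} → D.
Cell (r2,c1): row 2 has {A,B,E,F}; column 1 has {D,E} → C.
Cell (r2,c4): row 2 has {A,B,C,E,F}; column 4 has {A,B} → D.
Cell (r3,c1): row 3 has {B,D,F}; column 1 has {C,D,E} → A.
Cell (r3,c2): row 3 has {A,B,D,F}; column 2 has {A,B,C,F} → E.
Cell (r3,c4): row 3 has {A,B,D,E,F}; column 4 has {A,B,D} → C.
Cell (r4,c3): row 4 has {A,B,D,E,F}; column 3 has {A,D,E,F} → C.
Cell (r5,c2): row 5 has {A,C}; column 2 has {A,B,C,E,F} → D.
Cell (r5,c3): row 5 has {A,C,D}; column 3 has {A,C,D,E,F} → B.
Cell (r6,c4): row 6 has {A,C,D,E}; column 4 has {A,B,C,D} → F.
Cell (r5,c1): row 5 has {A,B,C,D}; column 1 has {A,C,D,E} → F.
Cell (r5,c4): row 5 has {A,B,C,D,F}; column 4 has {A,B,C,D,F} → E.
Cell (r6,c1): row 6 has {A,C,D,E,F}; column 1 has {A,C,D,E,F} → B.

E B D A F C / C A E D B F / A E F C D B / D F C B A E / F D B E C A / B C A F E D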